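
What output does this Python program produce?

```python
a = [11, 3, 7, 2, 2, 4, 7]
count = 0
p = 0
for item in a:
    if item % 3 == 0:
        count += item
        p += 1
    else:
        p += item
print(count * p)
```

item=11: not %3==0; p=11
item=3: %3==0, count = 0+3 = 3; p=12
item=7: not %3==0; p=19
item=2: not %3==0; p=21
item=2: not %3==0; p=23
item=4: not %3==0; p=27
item=7: not %3==0; p=34
count*p = 3*34 = 102

102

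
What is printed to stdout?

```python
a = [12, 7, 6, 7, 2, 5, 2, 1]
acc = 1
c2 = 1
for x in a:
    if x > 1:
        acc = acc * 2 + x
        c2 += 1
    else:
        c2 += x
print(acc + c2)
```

x=12: >1, acc = 1*2+12 = 14; c2=2
x=7: >1, acc = 14*2+7 = 35; c2=3
x=6: >1, acc = 35*2+6 = 76; c2=4
x=7: >1, acc = 76*2+7 = 159; c2=5
x=2: >1, acc = 159*2+2 = 320; c2=6
x=5: >1, acc = 320*2+5 = 645; c2=7
x=2: >1, acc = 645*2+2 = 1292; c2=8
x=1: not >1; c2=9
acc+c2 = 1292+9 = 1301

1301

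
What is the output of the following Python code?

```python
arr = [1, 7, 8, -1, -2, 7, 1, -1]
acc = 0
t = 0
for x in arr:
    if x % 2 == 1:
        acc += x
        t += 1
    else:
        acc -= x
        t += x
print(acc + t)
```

x=1: odd, acc = 0+1 = 1; t=1
x=7: odd, acc = 1+7 = 8; t=2
x=8: not odd, acc = 8-8 = 0; t=10
x=-1: odd, acc = 0+(-1) = -1; t=11
x=-2: not odd, acc = (-1)-(-2) = 1; t=9
x=7: odd, acc = 1+7 = 8; t=10
x=1: odd, acc = 8+1 = 9; t=11
x=-1: odd, acc = 9+(-1) = 8; t=12
acc+t = 8+12 = 20

20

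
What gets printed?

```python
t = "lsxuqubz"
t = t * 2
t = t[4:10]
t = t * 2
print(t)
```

qubzlsqubzls

repeat ×2 → 'lsxuqubzlsxuqubz'
slice [4:10] → 'qubzls'
repeat ×2 → 'qubzlsqubzls'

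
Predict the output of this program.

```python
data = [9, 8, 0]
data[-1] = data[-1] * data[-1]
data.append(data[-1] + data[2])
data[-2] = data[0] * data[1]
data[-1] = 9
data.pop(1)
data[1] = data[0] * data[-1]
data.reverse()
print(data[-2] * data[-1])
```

729

data[-1] = data[-1]*data[-1] = 0*0 = 0 → [9, 8, 0]
append data[-1]+data[2] = 0+0 = 0 → [9, 8, 0, 0]
data[-2] = data[0]*data[1] = 9*8 = 72 → [9, 8, 72, 0]
data[-1] = 9 → [9, 8, 72, 9]
pop(1) removes 8 → [9, 72, 9]
data[1] = data[0]*data[-1] = 9*9 = 81 → [9, 81, 9]
reverse → [9, 81, 9]
data[-2]*data[-1] = 81*9 = 729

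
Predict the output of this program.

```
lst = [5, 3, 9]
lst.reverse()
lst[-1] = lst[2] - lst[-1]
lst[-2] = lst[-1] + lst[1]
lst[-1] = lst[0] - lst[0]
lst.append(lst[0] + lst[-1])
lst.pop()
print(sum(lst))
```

12

reverse → [9, 3, 5]
lst[-1] = lst[2]-lst[-1] = 5-5 = 0 → [9, 3, 0]
lst[-2] = lst[-1]+lst[1] = 0+3 = 3 → [9, 3, 0]
lst[-1] = lst[0]-lst[0] = 9-9 = 0 → [9, 3, 0]
append lst[0]+lst[-1] = 9+0 = 9 → [9, 3, 0, 9]
pop() removes 9 → [9, 3, 0]
sum = 12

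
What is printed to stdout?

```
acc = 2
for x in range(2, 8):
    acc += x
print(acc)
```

29

x=2: acc = 2+2 = 4
x=3: acc = 4+3 = 7
x=4: acc = 7+4 = 11
x=5: acc = 11+5 = 16
x=6: acc = 16+6 = 22
x=7: acc = 22+7 = 29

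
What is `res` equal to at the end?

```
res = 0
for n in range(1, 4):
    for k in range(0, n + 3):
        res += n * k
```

71

n=1,k=0: res = 0+0 = 0
n=1,k=1: res = 0+1 = 1
n=1,k=2: res = 1+2 = 3
n=1,k=3: res = 3+3 = 6
n=2,k=0: res = 6+0 = 6
n=2,k=1: res = 6+2 = 8
n=2,k=2: res = 8+4 = 12
n=2,k=3: res = 12+6 = 18
n=2,k=4: res = 18+8 = 26
n=3,k=0: res = 26+0 = 26
n=3,k=1: res = 26+3 = 29
n=3,k=2: res = 29+6 = 35
n=3,k=3: res = 35+9 = 44
n=3,k=4: res = 44+12 = 56
n=3,k=5: res = 56+15 = 71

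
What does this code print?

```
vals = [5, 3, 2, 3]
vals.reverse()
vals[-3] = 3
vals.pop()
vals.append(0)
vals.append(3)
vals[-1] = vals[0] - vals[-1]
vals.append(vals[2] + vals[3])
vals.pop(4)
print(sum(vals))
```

reverse → [3, 2, 3, 5]
vals[-3] = 3 → [3, 3, 3, 5]
pop() removes 5 → [3, 3, 3]
append 0 → [3, 3, 3, 0]
append 3 → [3, 3, 3, 0, 3]
vals[-1] = vals[0]-vals[-1] = 3-3 = 0 → [3, 3, 3, 0, 0]
append vals[2]+vals[3] = 3+0 = 3 → [3, 3, 3, 0, 0, 3]
pop(4) removes 0 → [3, 3, 3, 0, 3]
sum = 12

12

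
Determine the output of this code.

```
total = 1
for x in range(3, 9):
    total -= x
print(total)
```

-32

x=3: total = 1-3 = -2
x=4: total = (-2)-4 = -6
x=5: total = (-6)-5 = -11
x=6: total = (-11)-6 = -17
x=7: total = (-17)-7 = -24
x=8: total = (-24)-8 = -32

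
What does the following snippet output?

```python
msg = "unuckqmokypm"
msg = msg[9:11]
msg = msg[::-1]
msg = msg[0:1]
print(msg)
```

slice [9:11] → 'yp'
reverse → 'py'
slice [0:1] → 'p'

p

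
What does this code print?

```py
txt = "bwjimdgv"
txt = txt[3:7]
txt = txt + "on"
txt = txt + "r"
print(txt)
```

imdgonr

slice [3:7] → 'imdg'
+ 'on' → 'imdgon'
+ 'r' → 'imdgonr'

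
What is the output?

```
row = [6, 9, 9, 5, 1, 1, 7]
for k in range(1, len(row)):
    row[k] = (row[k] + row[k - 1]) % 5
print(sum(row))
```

18

k=1: row[1] = (9+6)%5 = 0 → [6, 0, 9, 5, 1, 1, 7]
k=2: row[2] = (9+0)%5 = 4 → [6, 0, 4, 5, 1, 1, 7]
k=3: row[3] = (5+4)%5 = 4 → [6, 0, 4, 4, 1, 1, 7]
k=4: row[4] = (1+4)%5 = 0 → [6, 0, 4, 4, 0, 1, 7]
k=5: row[5] = (1+0)%5 = 1 → [6, 0, 4, 4, 0, 1, 7]
k=6: row[6] = (7+1)%5 = 3 → [6, 0, 4, 4, 0, 1, 3]
sum = 18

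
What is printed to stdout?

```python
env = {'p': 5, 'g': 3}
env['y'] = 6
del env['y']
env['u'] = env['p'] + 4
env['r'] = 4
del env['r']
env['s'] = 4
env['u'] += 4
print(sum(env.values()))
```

env['y'] = 6 → {'p': 5, 'g': 3, 'y': 6}
del 'y' → {'p': 5, 'g': 3}
env['u'] = env['p']+4 = 9 → {'p': 5, 'g': 3, 'u': 9}
env['r'] = 4 → {'p': 5, 'g': 3, 'u': 9, 'r': 4}
del 'r' → {'p': 5, 'g': 3, 'u': 9}
env['s'] = 4 → {'p': 5, 'g': 3, 'u': 9, 's': 4}
env['u'] = 9+4 = 13 → {'p': 5, 'g': 3, 'u': 13, 's': 4}
sum of values = 25

25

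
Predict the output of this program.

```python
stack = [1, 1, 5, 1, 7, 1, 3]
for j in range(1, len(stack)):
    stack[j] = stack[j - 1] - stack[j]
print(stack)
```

[1, 0, -5, -6, -13, -14, -17]

j=1: stack[1] = 1-1 = 0 → [1, 0, 5, 1, 7, 1, 3]
j=2: stack[2] = 0-5 = -5 → [1, 0, -5, 1, 7, 1, 3]
j=3: stack[3] = (-5)-1 = -6 → [1, 0, -5, -6, 7, 1, 3]
j=4: stack[4] = (-6)-7 = -13 → [1, 0, -5, -6, -13, 1, 3]
j=5: stack[5] = (-13)-1 = -14 → [1, 0, -5, -6, -13, -14, 3]
j=6: stack[6] = (-14)-3 = -17 → [1, 0, -5, -6, -13, -14, -17]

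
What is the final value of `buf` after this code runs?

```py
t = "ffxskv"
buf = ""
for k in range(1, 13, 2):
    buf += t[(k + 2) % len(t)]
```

k=1: add t[3]='s' → 's'
k=3: add t[5]='v' → 'sv'
k=5: add t[1]='f' → 'svf'
k=7: add t[3]='s' → 'svfs'
k=9: add t[5]='v' → 'svfsv'
k=11: add t[1]='f' → 'svfsvf'

'svfsvf'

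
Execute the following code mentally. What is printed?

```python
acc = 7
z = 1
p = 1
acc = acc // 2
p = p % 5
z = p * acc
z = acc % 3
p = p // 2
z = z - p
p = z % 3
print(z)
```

acc = 7//2 = 3
p = 1%5 = 1
z = 1*3 = 3
z = 3%3 = 0
p = 1//2 = 0
z = 0-0 = 0
p = 0%3 = 0

0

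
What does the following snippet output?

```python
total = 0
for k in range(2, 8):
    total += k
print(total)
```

27

k=2: total = 0+2 = 2
k=3: total = 2+3 = 5
k=4: total = 5+4 = 9
k=5: total = 9+5 = 14
k=6: total = 14+6 = 20
k=7: total = 20+7 = 27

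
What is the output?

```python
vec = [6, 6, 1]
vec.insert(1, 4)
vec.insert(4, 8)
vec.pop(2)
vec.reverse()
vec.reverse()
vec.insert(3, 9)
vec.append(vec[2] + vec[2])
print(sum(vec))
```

insert 4 at 1 → [6, 4, 6, 1]
insert 8 at 4 → [6, 4, 6, 1, 8]
pop(2) removes 6 → [6, 4, 1, 8]
reverse → [8, 1, 4, 6]
reverse → [6, 4, 1, 8]
insert 9 at 3 → [6, 4, 1, 9, 8]
append vec[2]+vec[2] = 1+1 = 2 → [6, 4, 1, 9, 8, 2]
sum = 30

30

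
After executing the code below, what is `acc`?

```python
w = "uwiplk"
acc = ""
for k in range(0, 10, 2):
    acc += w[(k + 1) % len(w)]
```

k=0: add w[1]='w' → 'w'
k=2: add w[3]='p' → 'wp'
k=4: add w[5]='k' → 'wpk'
k=6: add w[1]='w' → 'wpkw'
k=8: add w[3]='p' → 'wpkwp'

'wpkwp'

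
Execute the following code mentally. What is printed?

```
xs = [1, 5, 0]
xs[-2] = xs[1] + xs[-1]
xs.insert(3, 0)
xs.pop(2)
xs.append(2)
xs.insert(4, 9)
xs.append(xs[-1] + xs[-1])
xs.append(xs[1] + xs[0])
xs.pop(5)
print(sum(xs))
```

23

xs[-2] = xs[1]+xs[-1] = 5+0 = 5 → [1, 5, 0]
insert 0 at 3 → [1, 5, 0, 0]
pop(2) removes 0 → [1, 5, 0]
append 2 → [1, 5, 0, 2]
insert 9 at 4 → [1, 5, 0, 2, 9]
append xs[-1]+xs[-1] = 9+9 = 18 → [1, 5, 0, 2, 9, 18]
append xs[1]+xs[0] = 5+1 = 6 → [1, 5, 0, 2, 9, 18, 6]
pop(5) removes 18 → [1, 5, 0, 2, 9, 6]
sum = 23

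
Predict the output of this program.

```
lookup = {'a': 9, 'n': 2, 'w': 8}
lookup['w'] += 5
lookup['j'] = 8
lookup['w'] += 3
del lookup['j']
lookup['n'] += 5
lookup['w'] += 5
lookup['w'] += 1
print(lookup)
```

lookup['w'] = 8+5 = 13 → {'a': 9, 'n': 2, 'w': 13}
lookup['j'] = 8 → {'a': 9, 'n': 2, 'w': 13, 'j': 8}
lookup['w'] = 13+3 = 16 → {'a': 9, 'n': 2, 'w': 16, 'j': 8}
del 'j' → {'a': 9, 'n': 2, 'w': 16}
lookup['n'] = 2+5 = 7 → {'a': 9, 'n': 7, 'w': 16}
lookup['w'] = 16+5 = 21 → {'a': 9, 'n': 7, 'w': 21}
lookup['w'] = 21+1 = 22 → {'a': 9, 'n': 7, 'w': 22}

{'a': 9, 'n': 7, 'w': 22}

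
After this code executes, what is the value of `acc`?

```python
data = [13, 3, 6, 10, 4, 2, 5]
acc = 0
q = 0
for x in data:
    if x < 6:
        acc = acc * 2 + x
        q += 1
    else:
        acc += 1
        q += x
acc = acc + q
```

x=13: not <6, acc = 0+1 = 1; q=13
x=3: <6, acc = 1*2+3 = 5; q=14
x=6: not <6, acc = 5+1 = 6; q=20
x=10: not <6, acc = 6+1 = 7; q=30
x=4: <6, acc = 7*2+4 = 18; q=31
x=2: <6, acc = 18*2+2 = 38; q=32
x=5: <6, acc = 38*2+5 = 81; q=33
acc+q = 81+33 = 114

114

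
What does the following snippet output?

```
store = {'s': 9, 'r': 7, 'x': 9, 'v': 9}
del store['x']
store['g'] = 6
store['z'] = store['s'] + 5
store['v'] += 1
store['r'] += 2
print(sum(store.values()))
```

48

del 'x' → {'s': 9, 'r': 7, 'v': 9}
store['g'] = 6 → {'s': 9, 'r': 7, 'v': 9, 'g': 6}
store['z'] = store['s']+5 = 14 → {'s': 9, 'r': 7, 'v': 9, 'g': 6, 'z': 14}
store['v'] = 9+1 = 10 → {'s': 9, 'r': 7, 'v': 10, 'g': 6, 'z': 14}
store['r'] = 7+2 = 9 → {'s': 9, 'r': 9, 'v': 10, 'g': 6, 'z': 14}
sum of values = 48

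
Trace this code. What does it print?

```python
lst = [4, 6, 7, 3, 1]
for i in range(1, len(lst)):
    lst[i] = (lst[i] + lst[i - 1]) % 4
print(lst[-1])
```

1

i=1: lst[1] = (6+4)%4 = 2 → [4, 2, 7, 3, 1]
i=2: lst[2] = (7+2)%4 = 1 → [4, 2, 1, 3, 1]
i=3: lst[3] = (3+1)%4 = 0 → [4, 2, 1, 0, 1]
i=4: lst[4] = (1+0)%4 = 1 → [4, 2, 1, 0, 1]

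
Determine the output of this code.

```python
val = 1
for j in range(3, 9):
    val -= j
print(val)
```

-32

j=3: val = 1-3 = -2
j=4: val = (-2)-4 = -6
j=5: val = (-6)-5 = -11
j=6: val = (-11)-6 = -17
j=7: val = (-17)-7 = -24
j=8: val = (-24)-8 = -32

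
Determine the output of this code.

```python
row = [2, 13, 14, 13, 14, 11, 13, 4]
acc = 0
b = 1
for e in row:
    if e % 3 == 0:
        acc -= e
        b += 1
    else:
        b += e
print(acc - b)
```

e=2: not %3==0; b=3
e=13: not %3==0; b=16
e=14: not %3==0; b=30
e=13: not %3==0; b=43
e=14: not %3==0; b=57
e=11: not %3==0; b=68
e=13: not %3==0; b=81
e=4: not %3==0; b=85
acc-b = 0-85 = -85

-85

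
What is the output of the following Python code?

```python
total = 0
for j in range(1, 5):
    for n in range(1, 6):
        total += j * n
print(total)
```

150

j=1,n=1: total = 0+1 = 1
j=1,n=2: total = 1+2 = 3
j=1,n=3: total = 3+3 = 6
j=1,n=4: total = 6+4 = 10
j=1,n=5: total = 10+5 = 15
j=2,n=1: total = 15+2 = 17
j=2,n=2: total = 17+4 = 21
j=2,n=3: total = 21+6 = 27
j=2,n=4: total = 27+8 = 35
j=2,n=5: total = 35+10 = 45
j=3,n=1: total = 45+3 = 48
j=3,n=2: total = 48+6 = 54
j=3,n=3: total = 54+9 = 63
j=3,n=4: total = 63+12 = 75
j=3,n=5: total = 75+15 = 90
j=4,n=1: total = 90+4 = 94
j=4,n=2: total = 94+8 = 102
j=4,n=3: total = 102+12 = 114
j=4,n=4: total = 114+16 = 130
j=4,n=5: total = 130+20 = 150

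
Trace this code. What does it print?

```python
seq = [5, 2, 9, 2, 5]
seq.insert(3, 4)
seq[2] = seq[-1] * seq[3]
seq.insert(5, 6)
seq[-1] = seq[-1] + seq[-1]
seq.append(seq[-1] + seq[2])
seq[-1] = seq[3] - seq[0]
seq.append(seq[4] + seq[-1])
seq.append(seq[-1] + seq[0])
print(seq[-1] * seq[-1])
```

insert 4 at 3 → [5, 2, 9, 4, 2, 5]
seq[2] = seq[-1]*seq[3] = 5*4 = 20 → [5, 2, 20, 4, 2, 5]
insert 6 at 5 → [5, 2, 20, 4, 2, 6, 5]
seq[-1] = seq[-1]+seq[-1] = 5+5 = 10 → [5, 2, 20, 4, 2, 6, 10]
append seq[-1]+seq[2] = 10+20 = 30 → [5, 2, 20, 4, 2, 6, 10, 30]
seq[-1] = seq[3]-seq[0] = 4-5 = -1 → [5, 2, 20, 4, 2, 6, 10, -1]
append seq[4]+seq[-1] = 2+(-1) = 1 → [5, 2, 20, 4, 2, 6, 10, -1, 1]
append seq[-1]+seq[0] = 1+5 = 6 → [5, 2, 20, 4, 2, 6, 10, -1, 1, 6]
seq[-1]*seq[-1] = 6*6 = 36

36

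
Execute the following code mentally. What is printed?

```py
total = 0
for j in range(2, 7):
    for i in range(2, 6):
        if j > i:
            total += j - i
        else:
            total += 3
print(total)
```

j=2,i=2: not 2>2, total = 0+3 = 3
j=2,i=3: not 2>3, total = 3+3 = 6
j=2,i=4: not 2>4, total = 6+3 = 9
j=2,i=5: not 2>5, total = 9+3 = 12
j=3,i=2: 3>2, total = 12+1 = 13
j=3,i=3: not 3>3, total = 13+3 = 16
j=3,i=4: not 3>4, total = 16+3 = 19
j=3,i=5: not 3>5, total = 19+3 = 22
j=4,i=2: 4>2, total = 22+2 = 24
j=4,i=3: 4>3, total = 24+1 = 25
j=4,i=4: not 4>4, total = 25+3 = 28
j=4,i=5: not 4>5, total = 28+3 = 31
j=5,i=2: 5>2, total = 31+3 = 34
j=5,i=3: 5>3, total = 34+2 = 36
j=5,i=4: 5>4, total = 36+1 = 37
j=5,i=5: not 5>5, total = 37+3 = 40
j=6,i=2: 6>2, total = 40+4 = 44
j=6,i=3: 6>3, total = 44+3 = 47
j=6,i=4: 6>4, total = 47+2 = 49
j=6,i=5: 6>5, total = 49+1 = 50

50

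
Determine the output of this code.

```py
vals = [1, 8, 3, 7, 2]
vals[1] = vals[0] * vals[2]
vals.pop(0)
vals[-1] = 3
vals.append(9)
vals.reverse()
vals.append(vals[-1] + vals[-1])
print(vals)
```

vals[1] = vals[0]*vals[2] = 1*3 = 3 → [1, 3, 3, 7, 2]
pop(0) removes 1 → [3, 3, 7, 2]
vals[-1] = 3 → [3, 3, 7, 3]
append 9 → [3, 3, 7, 3, 9]
reverse → [9, 3, 7, 3, 3]
append vals[-1]+vals[-1] = 3+3 = 6 → [9, 3, 7, 3, 3, 6]

[9, 3, 7, 3, 3, 6]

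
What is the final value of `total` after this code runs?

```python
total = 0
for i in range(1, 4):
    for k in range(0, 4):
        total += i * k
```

36

i=1,k=0: total = 0+0 = 0
i=1,k=1: total = 0+1 = 1
i=1,k=2: total = 1+2 = 3
i=1,k=3: total = 3+3 = 6
i=2,k=0: total = 6+0 = 6
i=2,k=1: total = 6+2 = 8
i=2,k=2: total = 8+4 = 12
i=2,k=3: total = 12+6 = 18
i=3,k=0: total = 18+0 = 18
i=3,k=1: total = 18+3 = 21
i=3,k=2: total = 21+6 = 27
i=3,k=3: total = 27+9 = 36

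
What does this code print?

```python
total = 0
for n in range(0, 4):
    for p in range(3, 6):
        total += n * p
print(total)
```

72

n=0,p=3: total = 0+0 = 0
n=0,p=4: total = 0+0 = 0
n=0,p=5: total = 0+0 = 0
n=1,p=3: total = 0+3 = 3
n=1,p=4: total = 3+4 = 7
n=1,p=5: total = 7+5 = 12
n=2,p=3: total = 12+6 = 18
n=2,p=4: total = 18+8 = 26
n=2,p=5: total = 26+10 = 36
n=3,p=3: total = 36+9 = 45
n=3,p=4: total = 45+12 = 57
n=3,p=5: total = 57+15 = 72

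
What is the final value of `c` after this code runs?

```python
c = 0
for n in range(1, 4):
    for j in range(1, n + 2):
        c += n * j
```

45

n=1,j=1: c = 0+1 = 1
n=1,j=2: c = 1+2 = 3
n=2,j=1: c = 3+2 = 5
n=2,j=2: c = 5+4 = 9
n=2,j=3: c = 9+6 = 15
n=3,j=1: c = 15+3 = 18
n=3,j=2: c = 18+6 = 24
n=3,j=3: c = 24+9 = 33
n=3,j=4: c = 33+12 = 45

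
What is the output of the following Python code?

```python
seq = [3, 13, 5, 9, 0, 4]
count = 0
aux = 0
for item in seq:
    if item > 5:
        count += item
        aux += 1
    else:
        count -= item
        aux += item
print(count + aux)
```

item=3: not >5, count = 0-3 = -3; aux=3
item=13: >5, count = (-3)+13 = 10; aux=4
item=5: not >5, count = 10-5 = 5; aux=9
item=9: >5, count = 5+9 = 14; aux=10
item=0: not >5, count = 14-0 = 14; aux=10
item=4: not >5, count = 14-4 = 10; aux=14
count+aux = 10+14 = 24

24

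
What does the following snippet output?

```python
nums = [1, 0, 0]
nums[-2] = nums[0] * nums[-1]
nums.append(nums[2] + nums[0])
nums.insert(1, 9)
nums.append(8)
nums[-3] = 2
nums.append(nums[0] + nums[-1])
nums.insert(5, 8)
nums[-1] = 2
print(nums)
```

[1, 9, 0, 2, 1, 8, 8, 2]

nums[-2] = nums[0]*nums[-1] = 1*0 = 0 → [1, 0, 0]
append nums[2]+nums[0] = 0+1 = 1 → [1, 0, 0, 1]
insert 9 at 1 → [1, 9, 0, 0, 1]
append 8 → [1, 9, 0, 0, 1, 8]
nums[-3] = 2 → [1, 9, 0, 2, 1, 8]
append nums[0]+nums[-1] = 1+8 = 9 → [1, 9, 0, 2, 1, 8, 9]
insert 8 at 5 → [1, 9, 0, 2, 1, 8, 8, 9]
nums[-1] = 2 → [1, 9, 0, 2, 1, 8, 8, 2]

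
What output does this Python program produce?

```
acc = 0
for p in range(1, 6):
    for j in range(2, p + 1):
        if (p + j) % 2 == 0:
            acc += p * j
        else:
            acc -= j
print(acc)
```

p=2,j=2: even sum, acc = 0+4 = 4
p=3,j=2: odd sum, acc = 4-2 = 2
p=3,j=3: even sum, acc = 2+9 = 11
p=4,j=2: even sum, acc = 11+8 = 19
p=4,j=3: odd sum, acc = 19-3 = 16
p=4,j=4: even sum, acc = 16+16 = 32
p=5,j=2: odd sum, acc = 32-2 = 30
p=5,j=3: even sum, acc = 30+15 = 45
p=5,j=4: odd sum, acc = 45-4 = 41
p=5,j=5: even sum, acc = 41+25 = 66

66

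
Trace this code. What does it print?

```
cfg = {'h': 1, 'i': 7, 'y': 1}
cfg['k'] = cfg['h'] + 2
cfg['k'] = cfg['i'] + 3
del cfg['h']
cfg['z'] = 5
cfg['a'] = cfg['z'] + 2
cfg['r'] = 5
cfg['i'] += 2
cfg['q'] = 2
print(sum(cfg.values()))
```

39

cfg['k'] = cfg['h']+2 = 3 → {'h': 1, 'i': 7, 'y': 1, 'k': 3}
cfg['k'] = cfg['i']+3 = 10 → {'h': 1, 'i': 7, 'y': 1, 'k': 10}
del 'h' → {'i': 7, 'y': 1, 'k': 10}
cfg['z'] = 5 → {'i': 7, 'y': 1, 'k': 10, 'z': 5}
cfg['a'] = cfg['z']+2 = 7 → {'i': 7, 'y': 1, 'k': 10, 'z': 5, 'a': 7}
cfg['r'] = 5 → {'i': 7, 'y': 1, 'k': 10, 'z': 5, 'a': 7, 'r': 5}
cfg['i'] = 7+2 = 9 → {'i': 9, 'y': 1, 'k': 10, 'z': 5, 'a': 7, 'r': 5}
cfg['q'] = 2 → {'i': 9, 'y': 1, 'k': 10, 'z': 5, 'a': 7, 'r': 5, 'q': 2}
sum of values = 39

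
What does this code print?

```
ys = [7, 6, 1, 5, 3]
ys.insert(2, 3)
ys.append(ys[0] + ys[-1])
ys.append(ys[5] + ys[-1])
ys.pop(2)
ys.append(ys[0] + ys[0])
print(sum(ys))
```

insert 3 at 2 → [7, 6, 3, 1, 5, 3]
append ys[0]+ys[-1] = 7+3 = 10 → [7, 6, 3, 1, 5, 3, 10]
append ys[5]+ys[-1] = 3+10 = 13 → [7, 6, 3, 1, 5, 3, 10, 13]
pop(2) removes 3 → [7, 6, 1, 5, 3, 10, 13]
append ys[0]+ys[0] = 7+7 = 14 → [7, 6, 1, 5, 3, 10, 13, 14]
sum = 59

59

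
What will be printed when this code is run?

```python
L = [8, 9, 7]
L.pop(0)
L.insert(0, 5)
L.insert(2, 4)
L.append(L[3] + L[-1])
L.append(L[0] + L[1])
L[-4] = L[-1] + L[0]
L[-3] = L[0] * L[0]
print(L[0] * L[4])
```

70

pop(0) removes 8 → [9, 7]
insert 5 at 0 → [5, 9, 7]
insert 4 at 2 → [5, 9, 4, 7]
append L[3]+L[-1] = 7+7 = 14 → [5, 9, 4, 7, 14]
append L[0]+L[1] = 5+9 = 14 → [5, 9, 4, 7, 14, 14]
L[-4] = L[-1]+L[0] = 14+5 = 19 → [5, 9, 19, 7, 14, 14]
L[-3] = L[0]*L[0] = 5*5 = 25 → [5, 9, 19, 25, 14, 14]
L[0]*L[4] = 5*14 = 70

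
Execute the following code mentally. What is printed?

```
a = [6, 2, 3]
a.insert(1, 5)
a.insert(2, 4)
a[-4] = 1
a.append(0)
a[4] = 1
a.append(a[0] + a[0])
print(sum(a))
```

insert 5 at 1 → [6, 5, 2, 3]
insert 4 at 2 → [6, 5, 4, 2, 3]
a[-4] = 1 → [6, 1, 4, 2, 3]
append 0 → [6, 1, 4, 2, 3, 0]
a[4] = 1 → [6, 1, 4, 2, 1, 0]
append a[0]+a[0] = 6+6 = 12 → [6, 1, 4, 2, 1, 0, 12]
sum = 26

26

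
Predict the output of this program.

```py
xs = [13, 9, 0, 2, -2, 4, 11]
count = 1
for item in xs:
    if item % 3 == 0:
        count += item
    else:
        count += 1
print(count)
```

15

item=13: not %3==0, count = 1+1 = 2
item=9: %3==0, count = 2+9 = 11
item=0: %3==0, count = 11+0 = 11
item=2: not %3==0, count = 11+1 = 12
item=-2: not %3==0, count = 12+1 = 13
item=4: not %3==0, count = 13+1 = 14
item=11: not %3==0, count = 14+1 = 15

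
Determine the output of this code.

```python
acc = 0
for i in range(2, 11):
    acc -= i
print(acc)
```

-54

i=2: acc = 0-2 = -2
i=3: acc = (-2)-3 = -5
i=4: acc = (-5)-4 = -9
i=5: acc = (-9)-5 = -14
i=6: acc = (-14)-6 = -20
i=7: acc = (-20)-7 = -27
i=8: acc = (-27)-8 = -35
i=9: acc = (-35)-9 = -44
i=10: acc = (-44)-10 = -54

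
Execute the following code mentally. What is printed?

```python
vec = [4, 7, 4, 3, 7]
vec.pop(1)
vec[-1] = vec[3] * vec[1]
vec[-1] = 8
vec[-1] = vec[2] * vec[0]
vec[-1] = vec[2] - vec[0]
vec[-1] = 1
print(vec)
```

[4, 4, 3, 1]

pop(1) removes 7 → [4, 4, 3, 7]
vec[-1] = vec[3]*vec[1] = 7*4 = 28 → [4, 4, 3, 28]
vec[-1] = 8 → [4, 4, 3, 8]
vec[-1] = vec[2]*vec[0] = 3*4 = 12 → [4, 4, 3, 12]
vec[-1] = vec[2]-vec[0] = 3-4 = -1 → [4, 4, 3, -1]
vec[-1] = 1 → [4, 4, 3, 1]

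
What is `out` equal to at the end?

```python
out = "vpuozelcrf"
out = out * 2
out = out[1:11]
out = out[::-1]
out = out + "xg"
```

repeat ×2 → 'vpuozelcrfvpuozelcrf'
slice [1:11] → 'puozelcrfv'
reverse → 'vfrclezoup'
+ 'xg' → 'vfrclezoupxg'

'vfrclezoupxg'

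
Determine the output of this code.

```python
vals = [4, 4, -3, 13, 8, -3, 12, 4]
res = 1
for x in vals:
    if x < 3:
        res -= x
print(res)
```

x=4: not <3
x=4: not <3
x=-3: <3, res = 1-(-3) = 4
x=13: not <3
x=8: not <3
x=-3: <3, res = 4-(-3) = 7
x=12: not <3
x=4: not <3

7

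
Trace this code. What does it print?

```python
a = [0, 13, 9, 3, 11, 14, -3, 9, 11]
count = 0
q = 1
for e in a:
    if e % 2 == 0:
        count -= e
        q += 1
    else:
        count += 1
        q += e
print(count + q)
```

e=0: even, count = 0-0 = 0; q=2
e=13: not even, count = 0+1 = 1; q=15
e=9: not even, count = 1+1 = 2; q=24
e=3: not even, count = 2+1 = 3; q=27
e=11: not even, count = 3+1 = 4; q=38
e=14: even, count = 4-14 = -10; q=39
e=-3: not even, count = (-10)+1 = -9; q=36
e=9: not even, count = (-9)+1 = -8; q=45
e=11: not even, count = (-8)+1 = -7; q=56
count+q = (-7)+56 = 49

49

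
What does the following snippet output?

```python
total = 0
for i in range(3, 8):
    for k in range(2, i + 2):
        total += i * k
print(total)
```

590

i=3,k=2: total = 0+6 = 6
i=3,k=3: total = 6+9 = 15
i=3,k=4: total = 15+12 = 27
i=4,k=2: total = 27+8 = 35
i=4,k=3: total = 35+12 = 47
i=4,k=4: total = 47+16 = 63
i=4,k=5: total = 63+20 = 83
i=5,k=2: total = 83+10 = 93
i=5,k=3: total = 93+15 = 108
i=5,k=4: total = 108+20 = 128
i=5,k=5: total = 128+25 = 153
i=5,k=6: total = 153+30 = 183
i=6,k=2: total = 183+12 = 195
i=6,k=3: total = 195+18 = 213
i=6,k=4: total = 213+24 = 237
i=6,k=5: total = 237+30 = 267
i=6,k=6: total = 267+36 = 303
i=6,k=7: total = 303+42 = 345
i=7,k=2: total = 345+14 = 359
i=7,k=3: total = 359+21 = 380
i=7,k=4: total = 380+28 = 408
i=7,k=5: total = 408+35 = 443
i=7,k=6: total = 443+42 = 485
i=7,k=7: total = 485+49 = 534
i=7,k=8: total = 534+56 = 590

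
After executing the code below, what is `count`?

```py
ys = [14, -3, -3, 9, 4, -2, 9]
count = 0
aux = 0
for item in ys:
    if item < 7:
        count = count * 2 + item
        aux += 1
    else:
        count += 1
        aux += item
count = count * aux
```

item=14: not <7, count = 0+1 = 1; aux=14
item=-3: <7, count = 1*2+(-3) = -1; aux=15
item=-3: <7, count = (-1)*2+(-3) = -5; aux=16
item=9: not <7, count = (-5)+1 = -4; aux=25
item=4: <7, count = (-4)*2+4 = -4; aux=26
item=-2: <7, count = (-4)*2+(-2) = -10; aux=27
item=9: not <7, count = (-10)+1 = -9; aux=36
count*aux = (-9)*36 = -324

-324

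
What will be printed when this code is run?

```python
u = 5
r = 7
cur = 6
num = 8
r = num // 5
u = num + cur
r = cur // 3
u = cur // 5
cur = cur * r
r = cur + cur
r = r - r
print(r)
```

r = 8//5 = 1
u = 8+6 = 14
r = 6//3 = 2
u = 6//5 = 1
cur = 6*2 = 12
r = 12+12 = 24
r = 24-24 = 0

0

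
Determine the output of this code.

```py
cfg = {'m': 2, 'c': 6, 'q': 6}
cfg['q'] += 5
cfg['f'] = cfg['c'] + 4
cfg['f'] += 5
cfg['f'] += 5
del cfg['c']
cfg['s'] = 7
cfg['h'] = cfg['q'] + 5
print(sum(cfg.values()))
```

cfg['q'] = 6+5 = 11 → {'m': 2, 'c': 6, 'q': 11}
cfg['f'] = cfg['c']+4 = 10 → {'m': 2, 'c': 6, 'q': 11, 'f': 10}
cfg['f'] = 10+5 = 15 → {'m': 2, 'c': 6, 'q': 11, 'f': 15}
cfg['f'] = 15+5 = 20 → {'m': 2, 'c': 6, 'q': 11, 'f': 20}
del 'c' → {'m': 2, 'q': 11, 'f': 20}
cfg['s'] = 7 → {'m': 2, 'q': 11, 'f': 20, 's': 7}
cfg['h'] = cfg['q']+5 = 16 → {'m': 2, 'q': 11, 'f': 20, 's': 7, 'h': 16}
sum of values = 56

56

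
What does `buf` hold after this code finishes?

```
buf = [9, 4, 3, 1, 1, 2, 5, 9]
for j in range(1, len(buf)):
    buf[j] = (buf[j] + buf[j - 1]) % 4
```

j=1: buf[1] = (4+9)%4 = 1 → [9, 1, 3, 1, 1, 2, 5, 9]
j=2: buf[2] = (3+1)%4 = 0 → [9, 1, 0, 1, 1, 2, 5, 9]
j=3: buf[3] = (1+0)%4 = 1 → [9, 1, 0, 1, 1, 2, 5, 9]
j=4: buf[4] = (1+1)%4 = 2 → [9, 1, 0, 1, 2, 2, 5, 9]
j=5: buf[5] = (2+2)%4 = 0 → [9, 1, 0, 1, 2, 0, 5, 9]
j=6: buf[6] = (5+0)%4 = 1 → [9, 1, 0, 1, 2, 0, 1, 9]
j=7: buf[7] = (9+1)%4 = 2 → [9, 1, 0, 1, 2, 0, 1, 2]

[9, 1, 0, 1, 2, 0, 1, 2]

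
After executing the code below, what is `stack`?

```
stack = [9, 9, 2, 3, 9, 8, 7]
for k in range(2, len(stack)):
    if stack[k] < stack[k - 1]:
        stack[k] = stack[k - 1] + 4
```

[9, 9, 13, 17, 21, 25, 29]

k=2: 2<9, stack[2] = 9+4 = 13 → [9, 9, 13, 3, 9, 8, 7]
k=3: 3<13, stack[3] = 13+4 = 17 → [9, 9, 13, 17, 9, 8, 7]
k=4: 9<17, stack[4] = 17+4 = 21 → [9, 9, 13, 17, 21, 8, 7]
k=5: 8<21, stack[5] = 21+4 = 25 → [9, 9, 13, 17, 21, 25, 7]
k=6: 7<25, stack[6] = 25+4 = 29 → [9, 9, 13, 17, 21, 25, 29]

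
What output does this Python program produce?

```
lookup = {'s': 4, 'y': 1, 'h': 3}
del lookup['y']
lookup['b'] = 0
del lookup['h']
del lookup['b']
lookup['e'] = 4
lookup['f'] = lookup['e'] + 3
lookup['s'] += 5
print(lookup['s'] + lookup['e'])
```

13

del 'y' → {'s': 4, 'h': 3}
lookup['b'] = 0 → {'s': 4, 'h': 3, 'b': 0}
del 'h' → {'s': 4, 'b': 0}
del 'b' → {'s': 4}
lookup['e'] = 4 → {'s': 4, 'e': 4}
lookup['f'] = lookup['e']+3 = 7 → {'s': 4, 'e': 4, 'f': 7}
lookup['s'] = 4+5 = 9 → {'s': 9, 'e': 4, 'f': 7}
lookup['s']+lookup['e'] = 9+4 = 13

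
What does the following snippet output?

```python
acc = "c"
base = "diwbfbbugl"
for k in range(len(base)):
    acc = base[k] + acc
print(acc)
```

k=0: prepend 'd' → 'dc'
k=1: prepend 'i' → 'idc'
k=2: prepend 'w' → 'widc'
k=3: prepend 'b' → 'bwidc'
k=4: prepend 'f' → 'fbwidc'
k=5: prepend 'b' → 'bfbwidc'
k=6: prepend 'b' → 'bbfbwidc'
k=7: prepend 'u' → 'ubbfbwidc'
k=8: prepend 'g' → 'gubbfbwidc'
k=9: prepend 'l' → 'lgubbfbwidc'

lgubbfbwidc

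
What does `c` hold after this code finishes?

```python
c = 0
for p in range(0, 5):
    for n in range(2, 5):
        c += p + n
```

75

p=0,n=2: c = 0+2 = 2
p=0,n=3: c = 2+3 = 5
p=0,n=4: c = 5+4 = 9
p=1,n=2: c = 9+3 = 12
p=1,n=3: c = 12+4 = 16
p=1,n=4: c = 16+5 = 21
p=2,n=2: c = 21+4 = 25
p=2,n=3: c = 25+5 = 30
p=2,n=4: c = 30+6 = 36
p=3,n=2: c = 36+5 = 41
p=3,n=3: c = 41+6 = 47
p=3,n=4: c = 47+7 = 54
p=4,n=2: c = 54+6 = 60
p=4,n=3: c = 60+7 = 67
p=4,n=4: c = 67+8 = 75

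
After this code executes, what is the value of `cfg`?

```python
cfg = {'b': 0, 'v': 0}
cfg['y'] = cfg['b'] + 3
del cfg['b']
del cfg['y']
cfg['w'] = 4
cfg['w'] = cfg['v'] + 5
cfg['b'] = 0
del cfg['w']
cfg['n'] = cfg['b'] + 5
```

{'v': 0, 'b': 0, 'n': 5}

cfg['y'] = cfg['b']+3 = 3 → {'b': 0, 'v': 0, 'y': 3}
del 'b' → {'v': 0, 'y': 3}
del 'y' → {'v': 0}
cfg['w'] = 4 → {'v': 0, 'w': 4}
cfg['w'] = cfg['v']+5 = 5 → {'v': 0, 'w': 5}
cfg['b'] = 0 → {'v': 0, 'w': 5, 'b': 0}
del 'w' → {'v': 0, 'b': 0}
cfg['n'] = cfg['b']+5 = 5 → {'v': 0, 'b': 0, 'n': 5}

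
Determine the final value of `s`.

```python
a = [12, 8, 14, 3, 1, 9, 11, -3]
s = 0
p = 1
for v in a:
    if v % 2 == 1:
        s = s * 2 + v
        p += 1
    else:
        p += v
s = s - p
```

v=12: not odd; p=13
v=8: not odd; p=21
v=14: not odd; p=35
v=3: odd, s = 0*2+3 = 3; p=36
v=1: odd, s = 3*2+1 = 7; p=37
v=9: odd, s = 7*2+9 = 23; p=38
v=11: odd, s = 23*2+11 = 57; p=39
v=-3: odd, s = 57*2+(-3) = 111; p=40
s-p = 111-40 = 71

71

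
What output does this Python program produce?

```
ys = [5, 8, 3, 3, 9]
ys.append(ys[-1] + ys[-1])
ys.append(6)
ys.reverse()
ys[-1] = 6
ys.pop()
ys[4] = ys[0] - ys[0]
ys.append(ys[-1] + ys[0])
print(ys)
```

append ys[-1]+ys[-1] = 9+9 = 18 → [5, 8, 3, 3, 9, 18]
append 6 → [5, 8, 3, 3, 9, 18, 6]
reverse → [6, 18, 9, 3, 3, 8, 5]
ys[-1] = 6 → [6, 18, 9, 3, 3, 8, 6]
pop() removes 6 → [6, 18, 9, 3, 3, 8]
ys[4] = ys[0]-ys[0] = 6-6 = 0 → [6, 18, 9, 3, 0, 8]
append ys[-1]+ys[0] = 8+6 = 14 → [6, 18, 9, 3, 0, 8, 14]

[6, 18, 9, 3, 0, 8, 14]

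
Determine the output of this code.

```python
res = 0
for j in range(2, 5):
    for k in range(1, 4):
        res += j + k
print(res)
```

45

j=2,k=1: res = 0+3 = 3
j=2,k=2: res = 3+4 = 7
j=2,k=3: res = 7+5 = 12
j=3,k=1: res = 12+4 = 16
j=3,k=2: res = 16+5 = 21
j=3,k=3: res = 21+6 = 27
j=4,k=1: res = 27+5 = 32
j=4,k=2: res = 32+6 = 38
j=4,k=3: res = 38+7 = 45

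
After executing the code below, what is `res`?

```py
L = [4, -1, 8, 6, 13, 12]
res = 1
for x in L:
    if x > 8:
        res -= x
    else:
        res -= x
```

x=4: not >8, res = 1-4 = -3
x=-1: not >8, res = (-3)-(-1) = -2
x=8: not >8, res = (-2)-8 = -10
x=6: not >8, res = (-10)-6 = -16
x=13: >8, res = (-16)-13 = -29
x=12: >8, res = (-29)-12 = -41

-41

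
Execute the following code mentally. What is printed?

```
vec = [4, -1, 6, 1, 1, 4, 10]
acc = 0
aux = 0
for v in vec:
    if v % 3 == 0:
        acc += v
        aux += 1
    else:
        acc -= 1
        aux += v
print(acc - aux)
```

v=4: not %3==0, acc = 0-1 = -1; aux=4
v=-1: not %3==0, acc = (-1)-1 = -2; aux=3
v=6: %3==0, acc = (-2)+6 = 4; aux=4
v=1: not %3==0, acc = 4-1 = 3; aux=5
v=1: not %3==0, acc = 3-1 = 2; aux=6
v=4: not %3==0, acc = 2-1 = 1; aux=10
v=10: not %3==0, acc = 1-1 = 0; aux=20
acc-aux = 0-20 = -20

-20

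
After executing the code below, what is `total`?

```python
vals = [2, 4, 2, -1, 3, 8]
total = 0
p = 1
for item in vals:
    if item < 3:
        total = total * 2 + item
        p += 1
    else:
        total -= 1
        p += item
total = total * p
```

item=2: <3, total = 0*2+2 = 2; p=2
item=4: not <3, total = 2-1 = 1; p=6
item=2: <3, total = 1*2+2 = 4; p=7
item=-1: <3, total = 4*2+(-1) = 7; p=8
item=3: not <3, total = 7-1 = 6; p=11
item=8: not <3, total = 6-1 = 5; p=19
total*p = 5*19 = 95

95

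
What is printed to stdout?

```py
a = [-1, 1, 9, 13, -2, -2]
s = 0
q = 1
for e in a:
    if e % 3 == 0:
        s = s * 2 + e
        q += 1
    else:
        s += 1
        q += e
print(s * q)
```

176

e=-1: not %3==0, s = 0+1 = 1; q=0
e=1: not %3==0, s = 1+1 = 2; q=1
e=9: %3==0, s = 2*2+9 = 13; q=2
e=13: not %3==0, s = 13+1 = 14; q=15
e=-2: not %3==0, s = 14+1 = 15; q=13
e=-2: not %3==0, s = 15+1 = 16; q=11
s*q = 16*11 = 176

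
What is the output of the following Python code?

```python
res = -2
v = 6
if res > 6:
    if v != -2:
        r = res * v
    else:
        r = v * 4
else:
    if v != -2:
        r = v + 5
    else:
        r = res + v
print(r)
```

11

res=-2, v=6
res > 6 is False; v != -2 is True
→ r = v + 5 = 11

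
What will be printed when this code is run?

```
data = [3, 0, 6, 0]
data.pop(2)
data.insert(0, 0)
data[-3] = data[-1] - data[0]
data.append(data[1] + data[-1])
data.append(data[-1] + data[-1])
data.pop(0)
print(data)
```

[0, 0, 0, 0, 0]

pop(2) removes 6 → [3, 0, 0]
insert 0 at 0 → [0, 3, 0, 0]
data[-3] = data[-1]-data[0] = 0-0 = 0 → [0, 0, 0, 0]
append data[1]+data[-1] = 0+0 = 0 → [0, 0, 0, 0, 0]
append data[-1]+data[-1] = 0+0 = 0 → [0, 0, 0, 0, 0, 0]
pop(0) removes 0 → [0, 0, 0, 0, 0]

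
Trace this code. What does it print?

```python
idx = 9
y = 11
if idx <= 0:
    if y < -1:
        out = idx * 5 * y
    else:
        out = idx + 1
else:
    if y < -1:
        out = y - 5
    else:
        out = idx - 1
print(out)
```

idx=9, y=11
idx <= 0 is False; y < -1 is False
→ out = idx - 1 = 8

8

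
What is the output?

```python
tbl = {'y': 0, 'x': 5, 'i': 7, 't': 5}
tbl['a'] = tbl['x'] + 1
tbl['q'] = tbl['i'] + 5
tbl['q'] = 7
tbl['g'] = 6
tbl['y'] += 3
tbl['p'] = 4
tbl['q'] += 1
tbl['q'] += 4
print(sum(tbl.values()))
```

tbl['a'] = tbl['x']+1 = 6 → {'y': 0, 'x': 5, 'i': 7, 't': 5, 'a': 6}
tbl['q'] = tbl['i']+5 = 12 → {'y': 0, 'x': 5, 'i': 7, 't': 5, 'a': 6, 'q': 12}
tbl['q'] = 7 → {'y': 0, 'x': 5, 'i': 7, 't': 5, 'a': 6, 'q': 7}
tbl['g'] = 6 → {'y': 0, 'x': 5, 'i': 7, 't': 5, 'a': 6, 'q': 7, 'g': 6}
tbl['y'] = 0+3 = 3 → {'y': 3, 'x': 5, 'i': 7, 't': 5, 'a': 6, 'q': 7, 'g': 6}
tbl['p'] = 4 → {'y': 3, 'x': 5, 'i': 7, 't': 5, 'a': 6, 'q': 7, 'g': 6, 'p': 4}
tbl['q'] = 7+1 = 8 → {'y': 3, 'x': 5, 'i': 7, 't': 5, 'a': 6, 'q': 8, 'g': 6, 'p': 4}
tbl['q'] = 8+4 = 12 → {'y': 3, 'x': 5, 'i': 7, 't': 5, 'a': 6, 'q': 12, 'g': 6, 'p': 4}
sum of values = 48

48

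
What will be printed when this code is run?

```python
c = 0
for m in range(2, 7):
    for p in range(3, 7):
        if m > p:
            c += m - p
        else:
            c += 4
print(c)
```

66

m=2,p=3: not 2>3, c = 0+4 = 4
m=2,p=4: not 2>4, c = 4+4 = 8
m=2,p=5: not 2>5, c = 8+4 = 12
m=2,p=6: not 2>6, c = 12+4 = 16
m=3,p=3: not 3>3, c = 16+4 = 20
m=3,p=4: not 3>4, c = 20+4 = 24
m=3,p=5: not 3>5, c = 24+4 = 28
m=3,p=6: not 3>6, c = 28+4 = 32
m=4,p=3: 4>3, c = 32+1 = 33
m=4,p=4: not 4>4, c = 33+4 = 37
m=4,p=5: not 4>5, c = 37+4 = 41
m=4,p=6: not 4>6, c = 41+4 = 45
m=5,p=3: 5>3, c = 45+2 = 47
m=5,p=4: 5>4, c = 47+1 = 48
m=5,p=5: not 5>5, c = 48+4 = 52
m=5,p=6: not 5>6, c = 52+4 = 56
m=6,p=3: 6>3, c = 56+3 = 59
m=6,p=4: 6>4, c = 59+2 = 61
m=6,p=5: 6>5, c = 61+1 = 62
m=6,p=6: not 6>6, c = 62+4 = 66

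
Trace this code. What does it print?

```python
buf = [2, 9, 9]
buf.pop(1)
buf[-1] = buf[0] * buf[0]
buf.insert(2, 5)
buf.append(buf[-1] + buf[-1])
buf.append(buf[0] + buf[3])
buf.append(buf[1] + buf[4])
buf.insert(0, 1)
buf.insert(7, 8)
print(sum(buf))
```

58

pop(1) removes 9 → [2, 9]
buf[-1] = buf[0]*buf[0] = 2*2 = 4 → [2, 4]
insert 5 at 2 → [2, 4, 5]
append buf[-1]+buf[-1] = 5+5 = 10 → [2, 4, 5, 10]
append buf[0]+buf[3] = 2+10 = 12 → [2, 4, 5, 10, 12]
append buf[1]+buf[4] = 4+12 = 16 → [2, 4, 5, 10, 12, 16]
insert 1 at 0 → [1, 2, 4, 5, 10, 12, 16]
insert 8 at 7 → [1, 2, 4, 5, 10, 12, 16, 8]
sum = 58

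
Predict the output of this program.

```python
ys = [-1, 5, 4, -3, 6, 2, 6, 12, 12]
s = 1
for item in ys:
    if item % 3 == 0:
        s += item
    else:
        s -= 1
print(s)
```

30

item=-1: not %3==0, s = 1-1 = 0
item=5: not %3==0, s = 0-1 = -1
item=4: not %3==0, s = (-1)-1 = -2
item=-3: %3==0, s = (-2)+(-3) = -5
item=6: %3==0, s = (-5)+6 = 1
item=2: not %3==0, s = 1-1 = 0
item=6: %3==0, s = 0+6 = 6
item=12: %3==0, s = 6+12 = 18
item=12: %3==0, s = 18+12 = 30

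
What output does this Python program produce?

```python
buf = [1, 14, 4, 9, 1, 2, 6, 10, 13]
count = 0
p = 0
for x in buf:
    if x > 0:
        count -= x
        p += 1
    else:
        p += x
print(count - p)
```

-69

x=1: >0, count = 0-1 = -1; p=1
x=14: >0, count = (-1)-14 = -15; p=2
x=4: >0, count = (-15)-4 = -19; p=3
x=9: >0, count = (-19)-9 = -28; p=4
x=1: >0, count = (-28)-1 = -29; p=5
x=2: >0, count = (-29)-2 = -31; p=6
x=6: >0, count = (-31)-6 = -37; p=7
x=10: >0, count = (-37)-10 = -47; p=8
x=13: >0, count = (-47)-13 = -60; p=9
count-p = (-60)-9 = -69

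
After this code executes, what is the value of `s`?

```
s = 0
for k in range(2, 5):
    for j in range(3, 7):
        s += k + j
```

90

k=2,j=3: s = 0+5 = 5
k=2,j=4: s = 5+6 = 11
k=2,j=5: s = 11+7 = 18
k=2,j=6: s = 18+8 = 26
k=3,j=3: s = 26+6 = 32
k=3,j=4: s = 32+7 = 39
k=3,j=5: s = 39+8 = 47
k=3,j=6: s = 47+9 = 56
k=4,j=3: s = 56+7 = 63
k=4,j=4: s = 63+8 = 71
k=4,j=5: s = 71+9 = 80
k=4,j=6: s = 80+10 = 90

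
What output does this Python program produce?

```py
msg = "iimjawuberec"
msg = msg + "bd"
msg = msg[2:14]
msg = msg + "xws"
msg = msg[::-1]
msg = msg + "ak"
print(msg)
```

+ 'bd' → 'iimjawuberecbd'
slice [2:14] → 'mjawuberecbd'
+ 'xws' → 'mjawuberecbdxws'
reverse → 'swxdbcerebuwajm'
+ 'ak' → 'swxdbcerebuwajmak'

swxdbcerebuwajmak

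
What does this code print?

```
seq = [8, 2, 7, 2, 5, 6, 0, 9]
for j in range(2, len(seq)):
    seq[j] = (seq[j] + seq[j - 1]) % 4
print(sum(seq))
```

j=2: seq[2] = (7+2)%4 = 1 → [8, 2, 1, 2, 5, 6, 0, 9]
j=3: seq[3] = (2+1)%4 = 3 → [8, 2, 1, 3, 5, 6, 0, 9]
j=4: seq[4] = (5+3)%4 = 0 → [8, 2, 1, 3, 0, 6, 0, 9]
j=5: seq[5] = (6+0)%4 = 2 → [8, 2, 1, 3, 0, 2, 0, 9]
j=6: seq[6] = (0+2)%4 = 2 → [8, 2, 1, 3, 0, 2, 2, 9]
j=7: seq[7] = (9+2)%4 = 3 → [8, 2, 1, 3, 0, 2, 2, 3]
sum = 21

21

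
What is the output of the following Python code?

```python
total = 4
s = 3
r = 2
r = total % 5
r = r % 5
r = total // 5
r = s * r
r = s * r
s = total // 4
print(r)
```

0

r = 4%5 = 4
r = 4%5 = 4
r = 4//5 = 0
r = 3*0 = 0
r = 3*0 = 0
s = 4//4 = 1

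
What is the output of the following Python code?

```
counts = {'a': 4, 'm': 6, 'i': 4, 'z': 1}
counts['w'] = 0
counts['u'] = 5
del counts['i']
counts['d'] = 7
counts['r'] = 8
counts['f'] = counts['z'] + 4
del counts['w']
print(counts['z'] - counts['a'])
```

-3

counts['w'] = 0 → {'a': 4, 'm': 6, 'i': 4, 'z': 1, 'w': 0}
counts['u'] = 5 → {'a': 4, 'm': 6, 'i': 4, 'z': 1, 'w': 0, 'u': 5}
del 'i' → {'a': 4, 'm': 6, 'z': 1, 'w': 0, 'u': 5}
counts['d'] = 7 → {'a': 4, 'm': 6, 'z': 1, 'w': 0, 'u': 5, 'd': 7}
counts['r'] = 8 → {'a': 4, 'm': 6, 'z': 1, 'w': 0, 'u': 5, 'd': 7, 'r': 8}
counts['f'] = counts['z']+4 = 5 → {'a': 4, 'm': 6, 'z': 1, 'w': 0, 'u': 5, 'd': 7, 'r': 8, 'f': 5}
del 'w' → {'a': 4, 'm': 6, 'z': 1, 'u': 5, 'd': 7, 'r': 8, 'f': 5}
counts['z']-counts['a'] = 1-4 = -3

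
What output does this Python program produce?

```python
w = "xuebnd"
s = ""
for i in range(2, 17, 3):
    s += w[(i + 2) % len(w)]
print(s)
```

nunun

i=2: add w[4]='n' → 'n'
i=5: add w[1]='u' → 'nu'
i=8: add w[4]='n' → 'nun'
i=11: add w[1]='u' → 'nunu'
i=14: add w[4]='n' → 'nunun'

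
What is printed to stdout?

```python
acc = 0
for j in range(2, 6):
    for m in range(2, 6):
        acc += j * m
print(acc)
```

j=2,m=2: acc = 0+4 = 4
j=2,m=3: acc = 4+6 = 10
j=2,m=4: acc = 10+8 = 18
j=2,m=5: acc = 18+10 = 28
j=3,m=2: acc = 28+6 = 34
j=3,m=3: acc = 34+9 = 43
j=3,m=4: acc = 43+12 = 55
j=3,m=5: acc = 55+15 = 70
j=4,m=2: acc = 70+8 = 78
j=4,m=3: acc = 78+12 = 90
j=4,m=4: acc = 90+16 = 106
j=4,m=5: acc = 106+20 = 126
j=5,m=2: acc = 126+10 = 136
j=5,m=3: acc = 136+15 = 151
j=5,m=4: acc = 151+20 = 171
j=5,m=5: acc = 171+25 = 196

196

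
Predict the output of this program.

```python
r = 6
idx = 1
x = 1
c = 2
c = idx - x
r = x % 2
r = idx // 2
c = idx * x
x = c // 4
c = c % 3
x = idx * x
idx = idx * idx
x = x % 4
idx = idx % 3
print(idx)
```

c = 1-1 = 0
r = 1%2 = 1
r = 1//2 = 0
c = 1*1 = 1
x = 1//4 = 0
c = 1%3 = 1
x = 1*0 = 0
idx = 1*1 = 1
x = 0%4 = 0
idx = 1%3 = 1

1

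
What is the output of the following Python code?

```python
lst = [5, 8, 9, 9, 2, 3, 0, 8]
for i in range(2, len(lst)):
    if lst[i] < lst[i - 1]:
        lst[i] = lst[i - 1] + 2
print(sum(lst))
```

87

i=2: 9>=8, unchanged → [5, 8, 9, 9, 2, 3, 0, 8]
i=3: 9>=9, unchanged → [5, 8, 9, 9, 2, 3, 0, 8]
i=4: 2<9, lst[4] = 9+2 = 11 → [5, 8, 9, 9, 11, 3, 0, 8]
i=5: 3<11, lst[5] = 11+2 = 13 → [5, 8, 9, 9, 11, 13, 0, 8]
i=6: 0<13, lst[6] = 13+2 = 15 → [5, 8, 9, 9, 11, 13, 15, 8]
i=7: 8<15, lst[7] = 15+2 = 17 → [5, 8, 9, 9, 11, 13, 15, 17]
sum = 87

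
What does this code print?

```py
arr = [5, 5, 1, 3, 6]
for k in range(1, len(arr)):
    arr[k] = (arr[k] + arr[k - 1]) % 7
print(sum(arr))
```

k=1: arr[1] = (5+5)%7 = 3 → [5, 3, 1, 3, 6]
k=2: arr[2] = (1+3)%7 = 4 → [5, 3, 4, 3, 6]
k=3: arr[3] = (3+4)%7 = 0 → [5, 3, 4, 0, 6]
k=4: arr[4] = (6+0)%7 = 6 → [5, 3, 4, 0, 6]
sum = 18

18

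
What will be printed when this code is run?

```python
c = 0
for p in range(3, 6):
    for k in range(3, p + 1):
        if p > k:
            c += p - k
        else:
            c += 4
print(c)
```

16

p=3,k=3: not 3>3, c = 0+4 = 4
p=4,k=3: 4>3, c = 4+1 = 5
p=4,k=4: not 4>4, c = 5+4 = 9
p=5,k=3: 5>3, c = 9+2 = 11
p=5,k=4: 5>4, c = 11+1 = 12
p=5,k=5: not 5>5, c = 12+4 = 16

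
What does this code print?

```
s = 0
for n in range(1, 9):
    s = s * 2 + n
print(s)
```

n=1: s = 0*2+1 = 1
n=2: s = 1*2+2 = 4
n=3: s = 4*2+3 = 11
n=4: s = 11*2+4 = 26
n=5: s = 26*2+5 = 57
n=6: s = 57*2+6 = 120
n=7: s = 120*2+7 = 247
n=8: s = 247*2+8 = 502

502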